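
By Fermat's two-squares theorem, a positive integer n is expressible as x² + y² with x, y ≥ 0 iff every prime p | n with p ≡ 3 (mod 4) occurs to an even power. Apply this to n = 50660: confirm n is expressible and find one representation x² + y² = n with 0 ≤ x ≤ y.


Step 1: Factor n = 50660 = 2^2 · 5 · 17 · 149.
Step 2: Check the mod-4 condition on each prime factor: 2 = 2 (special); 5 ≡ 1 (mod 4), exponent 1; 17 ≡ 1 (mod 4), exponent 1; 149 ≡ 1 (mod 4), exponent 1.
All primes ≡ 3 (mod 4) appear to even exponent (or don't appear), so by the two-squares theorem n IS expressible as a sum of two squares.
Step 3: Build a representation. Group n = k² · m with k = 2 and m = 5 · 17 · 149 = 12665 (a product of primes ≡ 1 (mod 4)); a representation of m scales to one of n via (k·x)² + (k·y)² = k²(x² + y²). Each prime p ≡ 1 (mod 4) is itself a sum of two squares; find a² by testing p − a² for a perfect square:
  5: 5 − 1² = 4 = 2² ⇒ 5 = 1² + 2².
  17: 17 − 1² = 16 = 4² ⇒ 17 = 1² + 4².
  149: 149 − 1² = 148, 149 − 2² = 145, 149 − 3² = 140, 149 − 4² = 133, 149 − 5² = 124, 149 − 6² = 113, 149 − 7² = 100 = 10² ⇒ 149 = 7² + 10².
  Combine using the Brahmagupta–Fibonacci identity (a² + b²)(c² + d²) = (ac − bd)² + (ad + bc)² = (ac + bd)² + (ad − bc)²:
  5 · 17 = 85: from (1² + 2²)(1² + 4²), take (1·1 − 2·4, 1·4 + 2·1) = (1 − 8, 4 + 2) = (-7, 6); dropping signs (only squares matter) gives (7, 6); check 7² + 6² = 49 + 36 = 85 ✓.
  85 · 149 = 12665: from (7² + 6²)(7² + 10²), take (7·7 − 6·10, 7·10 + 6·7) = (49 − 60, 70 + 42) = (-11, 112); dropping signs (only squares matter) gives (11, 112); check 11² + 112² = 121 + 12544 = 12665 ✓.
  Scale by k = 2: (2·11, 2·112) = (22, 224).
Step 4: Order so x ≤ y and verify: 22² + 224² = 484 + 50176 = 50660 = n. ✓

n = 50660 = 22² + 224² (one valid representation with x ≤ y).


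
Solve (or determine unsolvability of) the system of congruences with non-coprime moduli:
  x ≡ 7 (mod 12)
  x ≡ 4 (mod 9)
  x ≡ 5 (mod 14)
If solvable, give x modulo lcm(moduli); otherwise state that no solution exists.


Moduli 12, 9, 14 are not pairwise coprime, so CRT works modulo lcm(m_i) when all pairwise compatibility conditions hold.
Pairwise compatibility: gcd(m_i, m_j) must divide a_i - a_j for every pair.
Merge one congruence at a time:
  Start: x ≡ 7 (mod 12).
  Combine with x ≡ 4 (mod 9): gcd(12, 9) = 3; 4 - 7 = -3, which IS divisible by 3, so compatible.
    Write x = 7 + 12·t and substitute into x ≡ 4 (mod 9): 12·t ≡ 4 − 7 = -3 (mod 9).
    Divide the congruence (and modulus) by g = 3: 4·t ≡ -1 (mod 3).
    Reduce coefficients mod 3: 1·t ≡ 2 (mod 3).
    So t ≡ 2 (mod 3).
    Then x = 7 + 12·2 = 31, valid modulo lcm(12, 9) = 36: x ≡ 31 (mod 36).
  Combine with x ≡ 5 (mod 14): gcd(36, 14) = 2; 5 - 31 = -26, which IS divisible by 2, so compatible.
    Write x = 31 + 36·t and substitute into x ≡ 5 (mod 14): 36·t ≡ 5 − 31 = -26 (mod 14).
    Divide the congruence (and modulus) by g = 2: 18·t ≡ -13 (mod 7).
    Reduce coefficients mod 7: 4·t ≡ 1 (mod 7).
    The inverse of 4 mod 7 is 2 (since 4·2 = 8 = 1·7 + 1), so t ≡ 2·1 = 2 ≡ 2 (mod 7).
    Then x = 31 + 36·2 = 103, valid modulo lcm(36, 14) = 252: x ≡ 103 (mod 252).
Verify: 103 mod 12 = 7, 103 mod 9 = 4, 103 mod 14 = 5.

x ≡ 103 (mod 252).


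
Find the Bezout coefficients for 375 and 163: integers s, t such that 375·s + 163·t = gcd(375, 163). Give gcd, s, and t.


Euclidean algorithm on (375, 163) — divide until remainder is 0:
  375 = 2 · 163 + 49
  163 = 3 · 49 + 16
  49 = 3 · 16 + 1
  16 = 16 · 1 + 0
gcd(375, 163) = 1.
Track Bezout coefficients alongside the remainders: start with r₀ = 375 = a·1 + b·0 (s = 1, t = 0) and r₁ = 163 = a·0 + b·1 (s = 0, t = 1); each new remainder r_{k+1} = r_{k-1} − q_k·r_k inherits s_{k+1} = s_{k-1} − q_k·s_k, t_{k+1} = t_{k-1} − q_k·t_k, so r_k = a·s_k + b·t_k at every step:
  q = 2: r = 49, s = 1 − 2·0 = 1, t = 0 − 2·1 = -2  (check: 375·1 + 163·(-2) = 49)
  q = 3: r = 16, s = 0 − 3·1 = -3, t = 1 − 3·(-2) = 7  (check: 375·(-3) + 163·7 = 16)
  q = 3: r = 1, s = 1 − 3·(-3) = 10, t = -2 − 3·7 = -23  (check: 375·10 + 163·(-23) = 1)
The row with r = 1 (the gcd) gives the Bezout coefficients s = 10, t = -23.
Result: 375 · (10) + 163 · (-23) = 1.

gcd(375, 163) = 1; s = 10, t = -23 (check: 375·10 + 163·(-23) = 1).


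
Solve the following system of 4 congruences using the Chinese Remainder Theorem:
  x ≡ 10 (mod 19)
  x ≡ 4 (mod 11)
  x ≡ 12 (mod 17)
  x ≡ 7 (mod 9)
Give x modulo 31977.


Product of moduli M = 19 · 11 · 17 · 9 = 31977.
Merge one congruence at a time:
  Start: x ≡ 10 (mod 19).
  Combine with x ≡ 4 (mod 11); new modulus lcm = 209.
    Write x = 10 + 19·t and substitute into x ≡ 4 (mod 11): 19·t ≡ 4 − 10 = -6 (mod 11).
    Reduce coefficients mod 11: 8·t ≡ 5 (mod 11).
    The inverse of 8 mod 11 is 7 (since 8·7 = 56 = 5·11 + 1), so t ≡ 7·5 = 35 ≡ 2 (mod 11).
    Then x = 10 + 19·2 = 48, valid modulo lcm(19, 11) = 209: x ≡ 48 (mod 209).
  Combine with x ≡ 12 (mod 17); new modulus lcm = 3553.
    Write x = 48 + 209·t and substitute into x ≡ 12 (mod 17): 209·t ≡ 12 − 48 = -36 (mod 17).
    Reduce coefficients mod 17: 5·t ≡ 15 (mod 17).
    The inverse of 5 mod 17 is 7 (since 5·7 = 35 = 2·17 + 1), so t ≡ 7·15 = 105 ≡ 3 (mod 17).
    Then x = 48 + 209·3 = 675, valid modulo lcm(209, 17) = 3553: x ≡ 675 (mod 3553).
  Combine with x ≡ 7 (mod 9); new modulus lcm = 31977.
    Write x = 675 + 3553·t and substitute into x ≡ 7 (mod 9): 3553·t ≡ 7 − 675 = -668 (mod 9).
    Reduce coefficients mod 9: 7·t ≡ 7 (mod 9).
    The inverse of 7 mod 9 is 4 (since 7·4 = 28 = 3·9 + 1), so t ≡ 4·7 = 28 ≡ 1 (mod 9).
    Then x = 675 + 3553·1 = 4228, valid modulo lcm(3553, 9) = 31977: x ≡ 4228 (mod 31977).
Verify against each original: 4228 mod 19 = 10, 4228 mod 11 = 4, 4228 mod 17 = 12, 4228 mod 9 = 7.

x ≡ 4228 (mod 31977).


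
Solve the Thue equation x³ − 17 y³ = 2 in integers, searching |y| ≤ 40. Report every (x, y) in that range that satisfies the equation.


The equation is x³ - 17y³ = 2. For fixed y, x³ = 17·y³ + 2, so a solution requires the RHS to be a perfect cube.
Strategy: iterate y from -40 to 40, compute RHS = 17·y³ + 2, and check whether it is a (positive or negative) perfect cube.
Check small values of y:
  y = 0: RHS = 2 is not a perfect cube.
  y = 1: RHS = 19 is not a perfect cube.
  y = -1: RHS = -15 is not a perfect cube.
  y = 2: RHS = 138 is not a perfect cube.
  y = -2: RHS = -134 is not a perfect cube.
  y = 3: RHS = 461 is not a perfect cube.
  y = -3: RHS = -457 is not a perfect cube.
Continuing the search up to |y| = 40 finds no solutions either.
No (x, y) in the scanned range satisfies the equation.

No integer solutions with |y| ≤ 40.


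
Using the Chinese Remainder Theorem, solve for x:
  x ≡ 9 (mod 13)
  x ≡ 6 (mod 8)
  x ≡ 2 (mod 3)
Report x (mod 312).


Moduli 13, 8, 3 are pairwise coprime; by CRT there is a unique solution modulo M = 13 · 8 · 3 = 312.
Solve pairwise, accumulating the modulus:
  Start with x ≡ 9 (mod 13).
  Combine with x ≡ 6 (mod 8): since gcd(13, 8) = 1, we get a unique residue mod 104.
    Write x = 9 + 13·t and substitute into x ≡ 6 (mod 8): 13·t ≡ 6 − 9 = -3 (mod 8).
    Reduce coefficients mod 8: 5·t ≡ 5 (mod 8).
    The inverse of 5 mod 8 is 5 (since 5·5 = 25 = 3·8 + 1), so t ≡ 5·5 = 25 ≡ 1 (mod 8).
    Then x = 9 + 13·1 = 22, valid modulo lcm(13, 8) = 104: x ≡ 22 (mod 104).
  Combine with x ≡ 2 (mod 3): since gcd(104, 3) = 1, we get a unique residue mod 312.
    Write x = 22 + 104·t and substitute into x ≡ 2 (mod 3): 104·t ≡ 2 − 22 = -20 (mod 3).
    Reduce coefficients mod 3: 2·t ≡ 1 (mod 3).
    The inverse of 2 mod 3 is 2 (since 2·2 = 4 = 1·3 + 1), so t ≡ 2·1 = 2 ≡ 2 (mod 3).
    Then x = 22 + 104·2 = 230, valid modulo lcm(104, 3) = 312: x ≡ 230 (mod 312).
Verify: 230 mod 13 = 9 ✓, 230 mod 8 = 6 ✓, 230 mod 3 = 2 ✓.

x ≡ 230 (mod 312).


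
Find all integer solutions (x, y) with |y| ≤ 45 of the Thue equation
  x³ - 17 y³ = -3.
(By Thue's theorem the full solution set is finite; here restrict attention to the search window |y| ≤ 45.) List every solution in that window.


The equation is x³ - 17y³ = -3. For fixed y, x³ = 17·y³ − 3, so a solution requires the RHS to be a perfect cube.
Strategy: iterate y from -45 to 45, compute RHS = 17·y³ − 3, and check whether it is a (positive or negative) perfect cube.
Check small values of y:
  y = 0: RHS = -3 is not a perfect cube.
  y = 1: RHS = 14 is not a perfect cube.
  y = -1: RHS = -20 is not a perfect cube.
  y = 2: RHS = 133 is not a perfect cube.
  y = -2: RHS = -139 is not a perfect cube.
  y = 3: RHS = 456 is not a perfect cube.
  y = -3: RHS = -462 is not a perfect cube.
Continuing the search up to |y| = 45 finds no solutions either.
No (x, y) in the scanned range satisfies the equation.

No integer solutions with |y| ≤ 45.


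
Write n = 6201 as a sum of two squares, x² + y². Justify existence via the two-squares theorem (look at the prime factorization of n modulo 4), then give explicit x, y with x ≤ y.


Step 1: Factor n = 6201 = 3^2 · 13 · 53.
Step 2: Check the mod-4 condition on each prime factor: 3 ≡ 3 (mod 4), exponent 2 (must be even); 13 ≡ 1 (mod 4), exponent 1; 53 ≡ 1 (mod 4), exponent 1.
All primes ≡ 3 (mod 4) appear to even exponent (or don't appear), so by the two-squares theorem n IS expressible as a sum of two squares.
Step 3: Build a representation. Group n = k² · m with k = 3 and m = 13 · 53 = 689 (a product of primes ≡ 1 (mod 4)); a representation of m scales to one of n via (k·x)² + (k·y)² = k²(x² + y²). Each prime p ≡ 1 (mod 4) is itself a sum of two squares; find a² by testing p − a² for a perfect square:
  13: 13 − 1² = 12, 13 − 2² = 9 = 3² ⇒ 13 = 2² + 3².
  53: 53 − 1² = 52, 53 − 2² = 49 = 7² ⇒ 53 = 2² + 7².
  Combine using the Brahmagupta–Fibonacci identity (a² + b²)(c² + d²) = (ac − bd)² + (ad + bc)² = (ac + bd)² + (ad − bc)²:
  13 · 53 = 689: from (2² + 3²)(2² + 7²), take (2·2 − 3·7, 2·7 + 3·2) = (4 − 21, 14 + 6) = (-17, 20); dropping signs (only squares matter) gives (17, 20); check 17² + 20² = 289 + 400 = 689 ✓.
  Scale by k = 3: (3·17, 3·20) = (51, 60).
Step 4: Order so x ≤ y and verify: 51² + 60² = 2601 + 3600 = 6201 = n. ✓

n = 6201 = 51² + 60² (one valid representation with x ≤ y).


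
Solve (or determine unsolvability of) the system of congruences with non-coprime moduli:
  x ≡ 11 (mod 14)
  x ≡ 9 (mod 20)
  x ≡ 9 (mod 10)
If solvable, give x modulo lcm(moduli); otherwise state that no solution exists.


Moduli 14, 20, 10 are not pairwise coprime, so CRT works modulo lcm(m_i) when all pairwise compatibility conditions hold.
Pairwise compatibility: gcd(m_i, m_j) must divide a_i - a_j for every pair.
Merge one congruence at a time:
  Start: x ≡ 11 (mod 14).
  Combine with x ≡ 9 (mod 20): gcd(14, 20) = 2; 9 - 11 = -2, which IS divisible by 2, so compatible.
    Write x = 11 + 14·t and substitute into x ≡ 9 (mod 20): 14·t ≡ 9 − 11 = -2 (mod 20).
    Divide the congruence (and modulus) by g = 2: 7·t ≡ -1 (mod 10).
    Reduce coefficients mod 10: 7·t ≡ 9 (mod 10).
    The inverse of 7 mod 10 is 3 (since 7·3 = 21 = 2·10 + 1), so t ≡ 3·9 = 27 ≡ 7 (mod 10).
    Then x = 11 + 14·7 = 109, valid modulo lcm(14, 20) = 140: x ≡ 109 (mod 140).
  Combine with x ≡ 9 (mod 10): gcd(140, 10) = 10; 9 - 109 = -100, which IS divisible by 10, so compatible.
    Write x = 109 + 140·t and substitute into x ≡ 9 (mod 10): 140·t ≡ 9 − 109 = -100 (mod 10).
    Divide the congruence (and modulus) by g = 10: 14·t ≡ -10 (mod 1).
    Modulo 1 every t works; take t = 0.
    Then x = 109 + 140·0 = 109, valid modulo lcm(140, 10) = 140: x ≡ 109 (mod 140).
Verify: 109 mod 14 = 11, 109 mod 20 = 9, 109 mod 10 = 9.

x ≡ 109 (mod 140).


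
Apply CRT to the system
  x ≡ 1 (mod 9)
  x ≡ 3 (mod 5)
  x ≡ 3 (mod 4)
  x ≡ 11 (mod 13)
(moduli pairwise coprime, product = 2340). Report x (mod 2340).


Product of moduli M = 9 · 5 · 4 · 13 = 2340.
Merge one congruence at a time:
  Start: x ≡ 1 (mod 9).
  Combine with x ≡ 3 (mod 5); new modulus lcm = 45.
    Write x = 1 + 9·t and substitute into x ≡ 3 (mod 5): 9·t ≡ 3 − 1 = 2 (mod 5).
    Reduce coefficients mod 5: 4·t ≡ 2 (mod 5).
    The inverse of 4 mod 5 is 4 (since 4·4 = 16 = 3·5 + 1), so t ≡ 4·2 = 8 ≡ 3 (mod 5).
    Then x = 1 + 9·3 = 28, valid modulo lcm(9, 5) = 45: x ≡ 28 (mod 45).
  Combine with x ≡ 3 (mod 4); new modulus lcm = 180.
    Write x = 28 + 45·t and substitute into x ≡ 3 (mod 4): 45·t ≡ 3 − 28 = -25 (mod 4).
    Reduce coefficients mod 4: 1·t ≡ 3 (mod 4).
    So t ≡ 3 (mod 4).
    Then x = 28 + 45·3 = 163, valid modulo lcm(45, 4) = 180: x ≡ 163 (mod 180).
  Combine with x ≡ 11 (mod 13); new modulus lcm = 2340.
    Write x = 163 + 180·t and substitute into x ≡ 11 (mod 13): 180·t ≡ 11 − 163 = -152 (mod 13).
    Reduce coefficients mod 13: 11·t ≡ 4 (mod 13).
    The inverse of 11 mod 13 is 6 (since 11·6 = 66 = 5·13 + 1), so t ≡ 6·4 = 24 ≡ 11 (mod 13).
    Then x = 163 + 180·11 = 2143, valid modulo lcm(180, 13) = 2340: x ≡ 2143 (mod 2340).
Verify against each original: 2143 mod 9 = 1, 2143 mod 5 = 3, 2143 mod 4 = 3, 2143 mod 13 = 11.

x ≡ 2143 (mod 2340).


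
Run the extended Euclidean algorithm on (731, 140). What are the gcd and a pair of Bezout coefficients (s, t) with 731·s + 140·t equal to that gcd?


Euclidean algorithm on (731, 140) — divide until remainder is 0:
  731 = 5 · 140 + 31
  140 = 4 · 31 + 16
  31 = 1 · 16 + 15
  16 = 1 · 15 + 1
  15 = 15 · 1 + 0
gcd(731, 140) = 1.
Track Bezout coefficients alongside the remainders: start with r₀ = 731 = a·1 + b·0 (s = 1, t = 0) and r₁ = 140 = a·0 + b·1 (s = 0, t = 1); each new remainder r_{k+1} = r_{k-1} − q_k·r_k inherits s_{k+1} = s_{k-1} − q_k·s_k, t_{k+1} = t_{k-1} − q_k·t_k, so r_k = a·s_k + b·t_k at every step:
  q = 5: r = 31, s = 1 − 5·0 = 1, t = 0 − 5·1 = -5  (check: 731·1 + 140·(-5) = 31)
  q = 4: r = 16, s = 0 − 4·1 = -4, t = 1 − 4·(-5) = 21  (check: 731·(-4) + 140·21 = 16)
  q = 1: r = 15, s = 1 − 1·(-4) = 5, t = -5 − 1·21 = -26  (check: 731·5 + 140·(-26) = 15)
  q = 1: r = 1, s = -4 − 1·5 = -9, t = 21 − 1·(-26) = 47  (check: 731·(-9) + 140·47 = 1)
The row with r = 1 (the gcd) gives the Bezout coefficients s = -9, t = 47.
Result: 731 · (-9) + 140 · (47) = 1.

gcd(731, 140) = 1; s = -9, t = 47 (check: 731·(-9) + 140·47 = 1).


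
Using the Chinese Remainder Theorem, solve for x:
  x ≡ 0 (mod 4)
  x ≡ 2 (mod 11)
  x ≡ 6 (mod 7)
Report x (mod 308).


Moduli 4, 11, 7 are pairwise coprime; by CRT there is a unique solution modulo M = 4 · 11 · 7 = 308.
Solve pairwise, accumulating the modulus:
  Start with x ≡ 0 (mod 4).
  Combine with x ≡ 2 (mod 11): since gcd(4, 11) = 1, we get a unique residue mod 44.
    Write x = 0 + 4·t and substitute into x ≡ 2 (mod 11): 4·t ≡ 2 − 0 = 2 (mod 11).
    The inverse of 4 mod 11 is 3 (since 4·3 = 12 = 1·11 + 1), so t ≡ 3·2 = 6 ≡ 6 (mod 11).
    Then x = 0 + 4·6 = 24, valid modulo lcm(4, 11) = 44: x ≡ 24 (mod 44).
  Combine with x ≡ 6 (mod 7): since gcd(44, 7) = 1, we get a unique residue mod 308.
    Write x = 24 + 44·t and substitute into x ≡ 6 (mod 7): 44·t ≡ 6 − 24 = -18 (mod 7).
    Reduce coefficients mod 7: 2·t ≡ 3 (mod 7).
    The inverse of 2 mod 7 is 4 (since 2·4 = 8 = 1·7 + 1), so t ≡ 4·3 = 12 ≡ 5 (mod 7).
    Then x = 24 + 44·5 = 244, valid modulo lcm(44, 7) = 308: x ≡ 244 (mod 308).
Verify: 244 mod 4 = 0 ✓, 244 mod 11 = 2 ✓, 244 mod 7 = 6 ✓.

x ≡ 244 (mod 308).


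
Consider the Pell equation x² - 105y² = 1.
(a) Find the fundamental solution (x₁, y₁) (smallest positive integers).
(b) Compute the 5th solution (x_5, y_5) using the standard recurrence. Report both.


Step 1: Find the fundamental solution (x₁, y₁) of x² - 105y² = 1.
  Expand √105 as a continued fraction. a₀ = ⌊√105⌋ = 10; iterate m_{k+1} = d_k·a_k − m_k, d_{k+1} = (105 − m_{k+1}²)/d_k, a_{k+1} = ⌊(a₀ + m_{k+1})/d_{k+1}⌋ (starting m₀ = 0, d₀ = 1), with convergents p_k = a_k·p_{k-1} + p_{k-2}, q_k = a_k·q_{k-1} + q_{k-2} (p₋₁ = 1, q₋₁ = 0):
  k = 0: a₀ = 10; p₀/q₀ = 10/1; p₀² − 105·q₀² = 100 − 105 = -5.
  k = 1: m = 10, d = 5, a = ⌊(10 + 10)/5⌋ = 4; p/q = (4·10 + 1)/(4·1 + 0) = 41/4; p² − 105·q² = 1681 − 1680 = 1.
  The first convergent with p² − 105·q² = 1 gives the fundamental solution (x₁, y₁) = (41, 4).
Step 2: Apply the recurrence (x_{n+1}, y_{n+1}) = (x₁x_n + 105y₁y_n, x₁y_n + y₁x_n) repeatedly.
  From (x_1, y_1) = (41, 4): x_2 = 41·41 + 105·4·4 = 3361; y_2 = 41·4 + 4·41 = 328.
  From (x_2, y_2) = (3361, 328): x_3 = 41·3361 + 105·4·328 = 275561; y_3 = 41·328 + 4·3361 = 26892.
  From (x_3, y_3) = (275561, 26892): x_4 = 41·275561 + 105·4·26892 = 22592641; y_4 = 41·26892 + 4·275561 = 2204816.
  From (x_4, y_4) = (22592641, 2204816): x_5 = 41·22592641 + 105·4·2204816 = 1852321001; y_5 = 41·2204816 + 4·22592641 = 180768020.
Step 3: Verify x_5² - 105·y_5² = 3431093090745642001 - 3431093090745642000 = 1 (should be 1). ✓

(x_1, y_1) = (41, 4); (x_5, y_5) = (1852321001, 180768020).


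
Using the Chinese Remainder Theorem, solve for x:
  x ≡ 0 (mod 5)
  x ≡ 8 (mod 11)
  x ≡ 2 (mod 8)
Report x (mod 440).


Moduli 5, 11, 8 are pairwise coprime; by CRT there is a unique solution modulo M = 5 · 11 · 8 = 440.
Solve pairwise, accumulating the modulus:
  Start with x ≡ 0 (mod 5).
  Combine with x ≡ 8 (mod 11): since gcd(5, 11) = 1, we get a unique residue mod 55.
    Write x = 0 + 5·t and substitute into x ≡ 8 (mod 11): 5·t ≡ 8 − 0 = 8 (mod 11).
    The inverse of 5 mod 11 is 9 (since 5·9 = 45 = 4·11 + 1), so t ≡ 9·8 = 72 ≡ 6 (mod 11).
    Then x = 0 + 5·6 = 30, valid modulo lcm(5, 11) = 55: x ≡ 30 (mod 55).
  Combine with x ≡ 2 (mod 8): since gcd(55, 8) = 1, we get a unique residue mod 440.
    Write x = 30 + 55·t and substitute into x ≡ 2 (mod 8): 55·t ≡ 2 − 30 = -28 (mod 8).
    Reduce coefficients mod 8: 7·t ≡ 4 (mod 8).
    The inverse of 7 mod 8 is 7 (since 7·7 = 49 = 6·8 + 1), so t ≡ 7·4 = 28 ≡ 4 (mod 8).
    Then x = 30 + 55·4 = 250, valid modulo lcm(55, 8) = 440: x ≡ 250 (mod 440).
Verify: 250 mod 5 = 0 ✓, 250 mod 11 = 8 ✓, 250 mod 8 = 2 ✓.

x ≡ 250 (mod 440).


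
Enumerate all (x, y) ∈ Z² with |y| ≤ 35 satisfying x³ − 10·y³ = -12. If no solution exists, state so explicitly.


The equation is x³ - 10y³ = -12. For fixed y, x³ = 10·y³ − 12, so a solution requires the RHS to be a perfect cube.
Strategy: iterate y from -35 to 35, compute RHS = 10·y³ − 12, and check whether it is a (positive or negative) perfect cube.
Check small values of y:
  y = 0: RHS = -12 is not a perfect cube.
  y = 1: RHS = -2 is not a perfect cube.
  y = -1: RHS = -22 is not a perfect cube.
  y = 2: RHS = 68 is not a perfect cube.
  y = -2: RHS = -92 is not a perfect cube.
  y = 3: RHS = 258 is not a perfect cube.
  y = -3: RHS = -282 is not a perfect cube.
Continuing the search up to |y| = 35 finds no solutions either.
No (x, y) in the scanned range satisfies the equation.

No integer solutions with |y| ≤ 35.


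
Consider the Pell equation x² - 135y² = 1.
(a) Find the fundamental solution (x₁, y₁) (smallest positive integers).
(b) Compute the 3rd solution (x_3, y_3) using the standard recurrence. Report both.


Step 1: Find the fundamental solution (x₁, y₁) of x² - 135y² = 1.
  Expand √135 as a continued fraction. a₀ = ⌊√135⌋ = 11; iterate m_{k+1} = d_k·a_k − m_k, d_{k+1} = (135 − m_{k+1}²)/d_k, a_{k+1} = ⌊(a₀ + m_{k+1})/d_{k+1}⌋ (starting m₀ = 0, d₀ = 1), with convergents p_k = a_k·p_{k-1} + p_{k-2}, q_k = a_k·q_{k-1} + q_{k-2} (p₋₁ = 1, q₋₁ = 0):
  k = 0: a₀ = 11; p₀/q₀ = 11/1; p₀² − 135·q₀² = 121 − 135 = -14.
  k = 1: m = 11, d = 14, a = ⌊(11 + 11)/14⌋ = 1; p/q = (1·11 + 1)/(1·1 + 0) = 12/1; p² − 135·q² = 144 − 135 = 9.
  k = 2: m = 3, d = 9, a = ⌊(11 + 3)/9⌋ = 1; p/q = (1·12 + 11)/(1·1 + 1) = 23/2; p² − 135·q² = 529 − 540 = -11.
  k = 3: m = 6, d = 11, a = ⌊(11 + 6)/11⌋ = 1; p/q = (1·23 + 12)/(1·2 + 1) = 35/3; p² − 135·q² = 1225 − 1215 = 10.
  k = 4: m = 5, d = 10, a = ⌊(11 + 5)/10⌋ = 1; p/q = (1·35 + 23)/(1·3 + 2) = 58/5; p² − 135·q² = 3364 − 3375 = -11.
  k = 5: m = 5, d = 11, a = ⌊(11 + 5)/11⌋ = 1; p/q = (1·58 + 35)/(1·5 + 3) = 93/8; p² − 135·q² = 8649 − 8640 = 9.
  k = 6: m = 6, d = 9, a = ⌊(11 + 6)/9⌋ = 1; p/q = (1·93 + 58)/(1·8 + 5) = 151/13; p² − 135·q² = 22801 − 22815 = -14.
  k = 7: m = 3, d = 14, a = ⌊(11 + 3)/14⌋ = 1; p/q = (1·151 + 93)/(1·13 + 8) = 244/21; p² − 135·q² = 59536 − 59535 = 1.
  The first convergent with p² − 135·q² = 1 gives the fundamental solution (x₁, y₁) = (244, 21).
Step 2: Apply the recurrence (x_{n+1}, y_{n+1}) = (x₁x_n + 135y₁y_n, x₁y_n + y₁x_n) repeatedly.
  From (x_1, y_1) = (244, 21): x_2 = 244·244 + 135·21·21 = 119071; y_2 = 244·21 + 21·244 = 10248.
  From (x_2, y_2) = (119071, 10248): x_3 = 244·119071 + 135·21·10248 = 58106404; y_3 = 244·10248 + 21·119071 = 5001003.
Step 3: Verify x_3² - 135·y_3² = 3376354185811216 - 3376354185811215 = 1 (should be 1). ✓

(x_1, y_1) = (244, 21); (x_3, y_3) = (58106404, 5001003).


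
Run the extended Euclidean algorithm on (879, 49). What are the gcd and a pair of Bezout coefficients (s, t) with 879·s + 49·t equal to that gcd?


Euclidean algorithm on (879, 49) — divide until remainder is 0:
  879 = 17 · 49 + 46
  49 = 1 · 46 + 3
  46 = 15 · 3 + 1
  3 = 3 · 1 + 0
gcd(879, 49) = 1.
Track Bezout coefficients alongside the remainders: start with r₀ = 879 = a·1 + b·0 (s = 1, t = 0) and r₁ = 49 = a·0 + b·1 (s = 0, t = 1); each new remainder r_{k+1} = r_{k-1} − q_k·r_k inherits s_{k+1} = s_{k-1} − q_k·s_k, t_{k+1} = t_{k-1} − q_k·t_k, so r_k = a·s_k + b·t_k at every step:
  q = 17: r = 46, s = 1 − 17·0 = 1, t = 0 − 17·1 = -17  (check: 879·1 + 49·(-17) = 46)
  q = 1: r = 3, s = 0 − 1·1 = -1, t = 1 − 1·(-17) = 18  (check: 879·(-1) + 49·18 = 3)
  q = 15: r = 1, s = 1 − 15·(-1) = 16, t = -17 − 15·18 = -287  (check: 879·16 + 49·(-287) = 1)
The row with r = 1 (the gcd) gives the Bezout coefficients s = 16, t = -287.
Result: 879 · (16) + 49 · (-287) = 1.

gcd(879, 49) = 1; s = 16, t = -287 (check: 879·16 + 49·(-287) = 1).


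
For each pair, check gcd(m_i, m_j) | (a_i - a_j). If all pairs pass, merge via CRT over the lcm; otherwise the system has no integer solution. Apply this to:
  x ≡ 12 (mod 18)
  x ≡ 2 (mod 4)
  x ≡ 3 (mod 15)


Moduli 18, 4, 15 are not pairwise coprime, so CRT works modulo lcm(m_i) when all pairwise compatibility conditions hold.
Pairwise compatibility: gcd(m_i, m_j) must divide a_i - a_j for every pair.
Merge one congruence at a time:
  Start: x ≡ 12 (mod 18).
  Combine with x ≡ 2 (mod 4): gcd(18, 4) = 2; 2 - 12 = -10, which IS divisible by 2, so compatible.
    Write x = 12 + 18·t and substitute into x ≡ 2 (mod 4): 18·t ≡ 2 − 12 = -10 (mod 4).
    Divide the congruence (and modulus) by g = 2: 9·t ≡ -5 (mod 2).
    Reduce coefficients mod 2: 1·t ≡ 1 (mod 2).
    So t ≡ 1 (mod 2).
    Then x = 12 + 18·1 = 30, valid modulo lcm(18, 4) = 36: x ≡ 30 (mod 36).
  Combine with x ≡ 3 (mod 15): gcd(36, 15) = 3; 3 - 30 = -27, which IS divisible by 3, so compatible.
    Write x = 30 + 36·t and substitute into x ≡ 3 (mod 15): 36·t ≡ 3 − 30 = -27 (mod 15).
    Divide the congruence (and modulus) by g = 3: 12·t ≡ -9 (mod 5).
    Reduce coefficients mod 5: 2·t ≡ 1 (mod 5).
    The inverse of 2 mod 5 is 3 (since 2·3 = 6 = 1·5 + 1), so t ≡ 3·1 = 3 ≡ 3 (mod 5).
    Then x = 30 + 36·3 = 138, valid modulo lcm(36, 15) = 180: x ≡ 138 (mod 180).
Verify: 138 mod 18 = 12, 138 mod 4 = 2, 138 mod 15 = 3.

x ≡ 138 (mod 180).


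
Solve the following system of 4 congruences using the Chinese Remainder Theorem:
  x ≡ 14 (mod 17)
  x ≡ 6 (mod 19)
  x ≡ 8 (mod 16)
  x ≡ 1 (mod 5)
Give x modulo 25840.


Product of moduli M = 17 · 19 · 16 · 5 = 25840.
Merge one congruence at a time:
  Start: x ≡ 14 (mod 17).
  Combine with x ≡ 6 (mod 19); new modulus lcm = 323.
    Write x = 14 + 17·t and substitute into x ≡ 6 (mod 19): 17·t ≡ 6 − 14 = -8 (mod 19).
    Reduce coefficients mod 19: 17·t ≡ 11 (mod 19).
    The inverse of 17 mod 19 is 9 (since 17·9 = 153 = 8·19 + 1), so t ≡ 9·11 = 99 ≡ 4 (mod 19).
    Then x = 14 + 17·4 = 82, valid modulo lcm(17, 19) = 323: x ≡ 82 (mod 323).
  Combine with x ≡ 8 (mod 16); new modulus lcm = 5168.
    Write x = 82 + 323·t and substitute into x ≡ 8 (mod 16): 323·t ≡ 8 − 82 = -74 (mod 16).
    Reduce coefficients mod 16: 3·t ≡ 6 (mod 16).
    The inverse of 3 mod 16 is 11 (since 3·11 = 33 = 2·16 + 1), so t ≡ 11·6 = 66 ≡ 2 (mod 16).
    Then x = 82 + 323·2 = 728, valid modulo lcm(323, 16) = 5168: x ≡ 728 (mod 5168).
  Combine with x ≡ 1 (mod 5); new modulus lcm = 25840.
    Write x = 728 + 5168·t and substitute into x ≡ 1 (mod 5): 5168·t ≡ 1 − 728 = -727 (mod 5).
    Reduce coefficients mod 5: 3·t ≡ 3 (mod 5).
    The inverse of 3 mod 5 is 2 (since 3·2 = 6 = 1·5 + 1), so t ≡ 2·3 = 6 ≡ 1 (mod 5).
    Then x = 728 + 5168·1 = 5896, valid modulo lcm(5168, 5) = 25840: x ≡ 5896 (mod 25840).
Verify against each original: 5896 mod 17 = 14, 5896 mod 19 = 6, 5896 mod 16 = 8, 5896 mod 5 = 1.

x ≡ 5896 (mod 25840).


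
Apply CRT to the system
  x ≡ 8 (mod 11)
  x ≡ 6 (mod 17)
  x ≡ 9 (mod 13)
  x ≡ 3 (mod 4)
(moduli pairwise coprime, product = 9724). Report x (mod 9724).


Product of moduli M = 11 · 17 · 13 · 4 = 9724.
Merge one congruence at a time:
  Start: x ≡ 8 (mod 11).
  Combine with x ≡ 6 (mod 17); new modulus lcm = 187.
    Write x = 8 + 11·t and substitute into x ≡ 6 (mod 17): 11·t ≡ 6 − 8 = -2 (mod 17).
    Reduce coefficients mod 17: 11·t ≡ 15 (mod 17).
    The inverse of 11 mod 17 is 14 (since 11·14 = 154 = 9·17 + 1), so t ≡ 14·15 = 210 ≡ 6 (mod 17).
    Then x = 8 + 11·6 = 74, valid modulo lcm(11, 17) = 187: x ≡ 74 (mod 187).
  Combine with x ≡ 9 (mod 13); new modulus lcm = 2431.
    Write x = 74 + 187·t and substitute into x ≡ 9 (mod 13): 187·t ≡ 9 − 74 = -65 (mod 13).
    Reduce coefficients mod 13: 5·t ≡ 0 (mod 13).
    The inverse of 5 mod 13 is 8 (since 5·8 = 40 = 3·13 + 1), so t ≡ 8·0 = 0 ≡ 0 (mod 13).
    Then x = 74 + 187·0 = 74, valid modulo lcm(187, 13) = 2431: x ≡ 74 (mod 2431).
  Combine with x ≡ 3 (mod 4); new modulus lcm = 9724.
    Write x = 74 + 2431·t and substitute into x ≡ 3 (mod 4): 2431·t ≡ 3 − 74 = -71 (mod 4).
    Reduce coefficients mod 4: 3·t ≡ 1 (mod 4).
    The inverse of 3 mod 4 is 3 (since 3·3 = 9 = 2·4 + 1), so t ≡ 3·1 = 3 ≡ 3 (mod 4).
    Then x = 74 + 2431·3 = 7367, valid modulo lcm(2431, 4) = 9724: x ≡ 7367 (mod 9724).
Verify against each original: 7367 mod 11 = 8, 7367 mod 17 = 6, 7367 mod 13 = 9, 7367 mod 4 = 3.

x ≡ 7367 (mod 9724).


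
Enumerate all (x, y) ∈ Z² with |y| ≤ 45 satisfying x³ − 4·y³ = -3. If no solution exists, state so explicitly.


The equation is x³ - 4y³ = -3. For fixed y, x³ = 4·y³ − 3, so a solution requires the RHS to be a perfect cube.
Strategy: iterate y from -45 to 45, compute RHS = 4·y³ − 3, and check whether it is a (positive or negative) perfect cube.
Check small values of y:
  y = 0: RHS = -3 is not a perfect cube.
  y = 1: RHS = 1 = (1)³ ⇒ x = 1 works.
  y = -1: RHS = -7 is not a perfect cube.
  y = 2: RHS = 29 is not a perfect cube.
  y = -2: RHS = -35 is not a perfect cube.
  y = 3: RHS = 105 is not a perfect cube.
  y = -3: RHS = -111 is not a perfect cube.
Continuing the search up to |y| = 45 finds no further solutions beyond those listed.
Collected solutions: (1, 1).

Solutions (with |y| ≤ 45): (1, 1).


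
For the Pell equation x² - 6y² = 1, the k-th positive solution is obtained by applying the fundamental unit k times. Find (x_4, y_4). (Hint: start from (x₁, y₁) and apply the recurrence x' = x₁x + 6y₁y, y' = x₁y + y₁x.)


Step 1: Find the fundamental solution (x₁, y₁) of x² - 6y² = 1.
  Expand √6 as a continued fraction. a₀ = ⌊√6⌋ = 2; iterate m_{k+1} = d_k·a_k − m_k, d_{k+1} = (6 − m_{k+1}²)/d_k, a_{k+1} = ⌊(a₀ + m_{k+1})/d_{k+1}⌋ (starting m₀ = 0, d₀ = 1), with convergents p_k = a_k·p_{k-1} + p_{k-2}, q_k = a_k·q_{k-1} + q_{k-2} (p₋₁ = 1, q₋₁ = 0):
  k = 0: a₀ = 2; p₀/q₀ = 2/1; p₀² − 6·q₀² = 4 − 6 = -2.
  k = 1: m = 2, d = 2, a = ⌊(2 + 2)/2⌋ = 2; p/q = (2·2 + 1)/(2·1 + 0) = 5/2; p² − 6·q² = 25 − 24 = 1.
  The first convergent with p² − 6·q² = 1 gives the fundamental solution (x₁, y₁) = (5, 2).
Step 2: Apply the recurrence (x_{n+1}, y_{n+1}) = (x₁x_n + 6y₁y_n, x₁y_n + y₁x_n) repeatedly.
  From (x_1, y_1) = (5, 2): x_2 = 5·5 + 6·2·2 = 49; y_2 = 5·2 + 2·5 = 20.
  From (x_2, y_2) = (49, 20): x_3 = 5·49 + 6·2·20 = 485; y_3 = 5·20 + 2·49 = 198.
  From (x_3, y_3) = (485, 198): x_4 = 5·485 + 6·2·198 = 4801; y_4 = 5·198 + 2·485 = 1960.
Step 3: Verify x_4² - 6·y_4² = 23049601 - 23049600 = 1 (should be 1). ✓

(x_1, y_1) = (5, 2); (x_4, y_4) = (4801, 1960).


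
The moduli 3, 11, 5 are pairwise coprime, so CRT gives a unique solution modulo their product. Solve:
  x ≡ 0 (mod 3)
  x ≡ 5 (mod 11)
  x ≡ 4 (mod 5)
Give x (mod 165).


Moduli 3, 11, 5 are pairwise coprime; by CRT there is a unique solution modulo M = 3 · 11 · 5 = 165.
Solve pairwise, accumulating the modulus:
  Start with x ≡ 0 (mod 3).
  Combine with x ≡ 5 (mod 11): since gcd(3, 11) = 1, we get a unique residue mod 33.
    Write x = 0 + 3·t and substitute into x ≡ 5 (mod 11): 3·t ≡ 5 − 0 = 5 (mod 11).
    The inverse of 3 mod 11 is 4 (since 3·4 = 12 = 1·11 + 1), so t ≡ 4·5 = 20 ≡ 9 (mod 11).
    Then x = 0 + 3·9 = 27, valid modulo lcm(3, 11) = 33: x ≡ 27 (mod 33).
  Combine with x ≡ 4 (mod 5): since gcd(33, 5) = 1, we get a unique residue mod 165.
    Write x = 27 + 33·t and substitute into x ≡ 4 (mod 5): 33·t ≡ 4 − 27 = -23 (mod 5).
    Reduce coefficients mod 5: 3·t ≡ 2 (mod 5).
    The inverse of 3 mod 5 is 2 (since 3·2 = 6 = 1·5 + 1), so t ≡ 2·2 = 4 ≡ 4 (mod 5).
    Then x = 27 + 33·4 = 159, valid modulo lcm(33, 5) = 165: x ≡ 159 (mod 165).
Verify: 159 mod 3 = 0 ✓, 159 mod 11 = 5 ✓, 159 mod 5 = 4 ✓.

x ≡ 159 (mod 165).


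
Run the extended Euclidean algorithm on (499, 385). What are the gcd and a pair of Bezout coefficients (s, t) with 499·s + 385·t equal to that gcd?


Euclidean algorithm on (499, 385) — divide until remainder is 0:
  499 = 1 · 385 + 114
  385 = 3 · 114 + 43
  114 = 2 · 43 + 28
  43 = 1 · 28 + 15
  28 = 1 · 15 + 13
  15 = 1 · 13 + 2
  13 = 6 · 2 + 1
  2 = 2 · 1 + 0
gcd(499, 385) = 1.
Track Bezout coefficients alongside the remainders: start with r₀ = 499 = a·1 + b·0 (s = 1, t = 0) and r₁ = 385 = a·0 + b·1 (s = 0, t = 1); each new remainder r_{k+1} = r_{k-1} − q_k·r_k inherits s_{k+1} = s_{k-1} − q_k·s_k, t_{k+1} = t_{k-1} − q_k·t_k, so r_k = a·s_k + b·t_k at every step:
  q = 1: r = 114, s = 1 − 1·0 = 1, t = 0 − 1·1 = -1  (check: 499·1 + 385·(-1) = 114)
  q = 3: r = 43, s = 0 − 3·1 = -3, t = 1 − 3·(-1) = 4  (check: 499·(-3) + 385·4 = 43)
  q = 2: r = 28, s = 1 − 2·(-3) = 7, t = -1 − 2·4 = -9  (check: 499·7 + 385·(-9) = 28)
  q = 1: r = 15, s = -3 − 1·7 = -10, t = 4 − 1·(-9) = 13  (check: 499·(-10) + 385·13 = 15)
  q = 1: r = 13, s = 7 − 1·(-10) = 17, t = -9 − 1·13 = -22  (check: 499·17 + 385·(-22) = 13)
  q = 1: r = 2, s = -10 − 1·17 = -27, t = 13 − 1·(-22) = 35  (check: 499·(-27) + 385·35 = 2)
  q = 6: r = 1, s = 17 − 6·(-27) = 179, t = -22 − 6·35 = -232  (check: 499·179 + 385·(-232) = 1)
The row with r = 1 (the gcd) gives the Bezout coefficients s = 179, t = -232.
Result: 499 · (179) + 385 · (-232) = 1.

gcd(499, 385) = 1; s = 179, t = -232 (check: 499·179 + 385·(-232) = 1).


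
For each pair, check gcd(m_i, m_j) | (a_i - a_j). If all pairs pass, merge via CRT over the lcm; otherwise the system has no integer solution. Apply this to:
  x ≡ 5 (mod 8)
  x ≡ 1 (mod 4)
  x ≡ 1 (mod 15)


Moduli 8, 4, 15 are not pairwise coprime, so CRT works modulo lcm(m_i) when all pairwise compatibility conditions hold.
Pairwise compatibility: gcd(m_i, m_j) must divide a_i - a_j for every pair.
Merge one congruence at a time:
  Start: x ≡ 5 (mod 8).
  Combine with x ≡ 1 (mod 4): gcd(8, 4) = 4; 1 - 5 = -4, which IS divisible by 4, so compatible.
    Write x = 5 + 8·t and substitute into x ≡ 1 (mod 4): 8·t ≡ 1 − 5 = -4 (mod 4).
    Divide the congruence (and modulus) by g = 4: 2·t ≡ -1 (mod 1).
    Modulo 1 every t works; take t = 0.
    Then x = 5 + 8·0 = 5, valid modulo lcm(8, 4) = 8: x ≡ 5 (mod 8).
  Combine with x ≡ 1 (mod 15): gcd(8, 15) = 1; 1 - 5 = -4, which IS divisible by 1, so compatible.
    Write x = 5 + 8·t and substitute into x ≡ 1 (mod 15): 8·t ≡ 1 − 5 = -4 (mod 15).
    Reduce coefficients mod 15: 8·t ≡ 11 (mod 15).
    The inverse of 8 mod 15 is 2 (since 8·2 = 16 = 1·15 + 1), so t ≡ 2·11 = 22 ≡ 7 (mod 15).
    Then x = 5 + 8·7 = 61, valid modulo lcm(8, 15) = 120: x ≡ 61 (mod 120).
Verify: 61 mod 8 = 5, 61 mod 4 = 1, 61 mod 15 = 1.

x ≡ 61 (mod 120).


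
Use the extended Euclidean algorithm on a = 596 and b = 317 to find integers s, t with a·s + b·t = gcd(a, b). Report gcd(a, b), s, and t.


Euclidean algorithm on (596, 317) — divide until remainder is 0:
  596 = 1 · 317 + 279
  317 = 1 · 279 + 38
  279 = 7 · 38 + 13
  38 = 2 · 13 + 12
  13 = 1 · 12 + 1
  12 = 12 · 1 + 0
gcd(596, 317) = 1.
Track Bezout coefficients alongside the remainders: start with r₀ = 596 = a·1 + b·0 (s = 1, t = 0) and r₁ = 317 = a·0 + b·1 (s = 0, t = 1); each new remainder r_{k+1} = r_{k-1} − q_k·r_k inherits s_{k+1} = s_{k-1} − q_k·s_k, t_{k+1} = t_{k-1} − q_k·t_k, so r_k = a·s_k + b·t_k at every step:
  q = 1: r = 279, s = 1 − 1·0 = 1, t = 0 − 1·1 = -1  (check: 596·1 + 317·(-1) = 279)
  q = 1: r = 38, s = 0 − 1·1 = -1, t = 1 − 1·(-1) = 2  (check: 596·(-1) + 317·2 = 38)
  q = 7: r = 13, s = 1 − 7·(-1) = 8, t = -1 − 7·2 = -15  (check: 596·8 + 317·(-15) = 13)
  q = 2: r = 12, s = -1 − 2·8 = -17, t = 2 − 2·(-15) = 32  (check: 596·(-17) + 317·32 = 12)
  q = 1: r = 1, s = 8 − 1·(-17) = 25, t = -15 − 1·32 = -47  (check: 596·25 + 317·(-47) = 1)
The row with r = 1 (the gcd) gives the Bezout coefficients s = 25, t = -47.
Result: 596 · (25) + 317 · (-47) = 1.

gcd(596, 317) = 1; s = 25, t = -47 (check: 596·25 + 317·(-47) = 1).


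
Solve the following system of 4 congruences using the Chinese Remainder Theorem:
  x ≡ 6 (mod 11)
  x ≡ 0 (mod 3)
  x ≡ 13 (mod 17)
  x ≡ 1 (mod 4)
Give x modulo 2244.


Product of moduli M = 11 · 3 · 17 · 4 = 2244.
Merge one congruence at a time:
  Start: x ≡ 6 (mod 11).
  Combine with x ≡ 0 (mod 3); new modulus lcm = 33.
    Write x = 6 + 11·t and substitute into x ≡ 0 (mod 3): 11·t ≡ 0 − 6 = -6 (mod 3).
    Reduce coefficients mod 3: 2·t ≡ 0 (mod 3).
    The inverse of 2 mod 3 is 2 (since 2·2 = 4 = 1·3 + 1), so t ≡ 2·0 = 0 ≡ 0 (mod 3).
    Then x = 6 + 11·0 = 6, valid modulo lcm(11, 3) = 33: x ≡ 6 (mod 33).
  Combine with x ≡ 13 (mod 17); new modulus lcm = 561.
    Write x = 6 + 33·t and substitute into x ≡ 13 (mod 17): 33·t ≡ 13 − 6 = 7 (mod 17).
    Reduce coefficients mod 17: 16·t ≡ 7 (mod 17).
    The inverse of 16 mod 17 is 16 (since 16·16 = 256 = 15·17 + 1), so t ≡ 16·7 = 112 ≡ 10 (mod 17).
    Then x = 6 + 33·10 = 336, valid modulo lcm(33, 17) = 561: x ≡ 336 (mod 561).
  Combine with x ≡ 1 (mod 4); new modulus lcm = 2244.
    Write x = 336 + 561·t and substitute into x ≡ 1 (mod 4): 561·t ≡ 1 − 336 = -335 (mod 4).
    Reduce coefficients mod 4: 1·t ≡ 1 (mod 4).
    So t ≡ 1 (mod 4).
    Then x = 336 + 561·1 = 897, valid modulo lcm(561, 4) = 2244: x ≡ 897 (mod 2244).
Verify against each original: 897 mod 11 = 6, 897 mod 3 = 0, 897 mod 17 = 13, 897 mod 4 = 1.

x ≡ 897 (mod 2244).


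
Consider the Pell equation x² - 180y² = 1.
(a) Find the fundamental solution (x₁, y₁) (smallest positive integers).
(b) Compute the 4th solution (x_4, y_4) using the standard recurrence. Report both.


Step 1: Find the fundamental solution (x₁, y₁) of x² - 180y² = 1.
  Expand √180 as a continued fraction. a₀ = ⌊√180⌋ = 13; iterate m_{k+1} = d_k·a_k − m_k, d_{k+1} = (180 − m_{k+1}²)/d_k, a_{k+1} = ⌊(a₀ + m_{k+1})/d_{k+1}⌋ (starting m₀ = 0, d₀ = 1), with convergents p_k = a_k·p_{k-1} + p_{k-2}, q_k = a_k·q_{k-1} + q_{k-2} (p₋₁ = 1, q₋₁ = 0):
  k = 0: a₀ = 13; p₀/q₀ = 13/1; p₀² − 180·q₀² = 169 − 180 = -11.
  k = 1: m = 13, d = 11, a = ⌊(13 + 13)/11⌋ = 2; p/q = (2·13 + 1)/(2·1 + 0) = 27/2; p² − 180·q² = 729 − 720 = 9.
  k = 2: m = 9, d = 9, a = ⌊(13 + 9)/9⌋ = 2; p/q = (2·27 + 13)/(2·2 + 1) = 67/5; p² − 180·q² = 4489 − 4500 = -11.
  k = 3: m = 9, d = 11, a = ⌊(13 + 9)/11⌋ = 2; p/q = (2·67 + 27)/(2·5 + 2) = 161/12; p² − 180·q² = 25921 − 25920 = 1.
  The first convergent with p² − 180·q² = 1 gives the fundamental solution (x₁, y₁) = (161, 12).
Step 2: Apply the recurrence (x_{n+1}, y_{n+1}) = (x₁x_n + 180y₁y_n, x₁y_n + y₁x_n) repeatedly.
  From (x_1, y_1) = (161, 12): x_2 = 161·161 + 180·12·12 = 51841; y_2 = 161·12 + 12·161 = 3864.
  From (x_2, y_2) = (51841, 3864): x_3 = 161·51841 + 180·12·3864 = 16692641; y_3 = 161·3864 + 12·51841 = 1244196.
  From (x_3, y_3) = (16692641, 1244196): x_4 = 161·16692641 + 180·12·1244196 = 5374978561; y_4 = 161·1244196 + 12·16692641 = 400627248.
Step 3: Verify x_4² - 180·y_4² = 28890394531209630721 - 28890394531209630720 = 1 (should be 1). ✓

(x_1, y_1) = (161, 12); (x_4, y_4) = (5374978561, 400627248).


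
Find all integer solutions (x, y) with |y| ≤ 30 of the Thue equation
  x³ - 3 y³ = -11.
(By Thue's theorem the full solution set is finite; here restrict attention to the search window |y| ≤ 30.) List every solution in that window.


The equation is x³ - 3y³ = -11. For fixed y, x³ = 3·y³ − 11, so a solution requires the RHS to be a perfect cube.
Strategy: iterate y from -30 to 30, compute RHS = 3·y³ − 11, and check whether it is a (positive or negative) perfect cube.
Check small values of y:
  y = 0: RHS = -11 is not a perfect cube.
  y = 1: RHS = -8 = (-2)³ ⇒ x = -2 works.
  y = -1: RHS = -14 is not a perfect cube.
  y = 2: RHS = 13 is not a perfect cube.
  y = -2: RHS = -35 is not a perfect cube.
  y = 3: RHS = 70 is not a perfect cube.
  y = -3: RHS = -92 is not a perfect cube.
Continuing the search up to |y| = 30 finds no further solutions beyond those listed.
Collected solutions: (-2, 1).

Solutions (with |y| ≤ 30): (-2, 1).


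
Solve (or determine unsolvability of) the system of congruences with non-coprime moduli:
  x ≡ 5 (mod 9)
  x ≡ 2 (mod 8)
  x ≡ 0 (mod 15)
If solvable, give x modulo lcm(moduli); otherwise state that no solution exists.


Moduli 9, 8, 15 are not pairwise coprime, so CRT works modulo lcm(m_i) when all pairwise compatibility conditions hold.
Pairwise compatibility: gcd(m_i, m_j) must divide a_i - a_j for every pair.
Merge one congruence at a time:
  Start: x ≡ 5 (mod 9).
  Combine with x ≡ 2 (mod 8): gcd(9, 8) = 1; 2 - 5 = -3, which IS divisible by 1, so compatible.
    Write x = 5 + 9·t and substitute into x ≡ 2 (mod 8): 9·t ≡ 2 − 5 = -3 (mod 8).
    Reduce coefficients mod 8: 1·t ≡ 5 (mod 8).
    So t ≡ 5 (mod 8).
    Then x = 5 + 9·5 = 50, valid modulo lcm(9, 8) = 72: x ≡ 50 (mod 72).
  Combine with x ≡ 0 (mod 15): gcd(72, 15) = 3, and 0 - 50 = -50 is NOT divisible by 3.
    ⇒ system is inconsistent (no integer solution).

No solution (the system is inconsistent).
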